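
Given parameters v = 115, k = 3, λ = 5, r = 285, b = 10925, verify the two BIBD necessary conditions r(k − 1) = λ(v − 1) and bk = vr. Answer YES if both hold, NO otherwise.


Condition (i): r(k − 1) = 285·2 = 570; λ(v − 1) = 5·114 = 570. Match? YES.
Condition (ii): bk = 10925·3 = 32775; vr = 115·285 = 32775. Match? YES.
Both conditions hold? YES.

YES


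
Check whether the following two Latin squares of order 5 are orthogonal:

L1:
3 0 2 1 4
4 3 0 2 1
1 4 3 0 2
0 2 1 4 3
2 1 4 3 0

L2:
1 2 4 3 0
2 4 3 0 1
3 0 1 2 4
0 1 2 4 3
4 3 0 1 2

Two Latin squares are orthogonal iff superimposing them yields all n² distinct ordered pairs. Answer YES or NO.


Form the n² = 25 superimposed pairs (L1[i][j], L2[i][j]), row by row (rows and columns indexed from 0):
row 0: (3,1) (0,2) (2,4) (1,3) (4,0)
row 1: (4,2) (3,4) (0,3) (2,0) (1,1)
row 2: (1,3) (4,0) (3,1) (0,2) (2,4)
row 3: (0,0) (2,1) (1,2) (4,4) (3,3)
row 4: (2,4) (1,3) (4,0) (3,1) (0,2)
Orthogonality requires all 25 pairs distinct.
But the pair (1,3) repeats: cell (0,3) has L1 = 1, L2 = 3, and cell (2,0) has L1 = 1, L2 = 3.
A repeated pair means some other pair never occurs (only 15 distinct pairs out of 25), so the squares are not orthogonal.
Conclusion: NO.

NO


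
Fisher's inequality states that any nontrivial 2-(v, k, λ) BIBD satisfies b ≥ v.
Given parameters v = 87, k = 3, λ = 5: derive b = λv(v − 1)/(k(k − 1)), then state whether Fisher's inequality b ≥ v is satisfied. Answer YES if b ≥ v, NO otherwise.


r = λ(v − 1)/(k − 1) = 5·86/2 = 215.
b = vr/k = 87·215/3 = 6235.
Fisher's inequality: b ≥ v ⇔ 6235 ≥ 87? YES.

YES


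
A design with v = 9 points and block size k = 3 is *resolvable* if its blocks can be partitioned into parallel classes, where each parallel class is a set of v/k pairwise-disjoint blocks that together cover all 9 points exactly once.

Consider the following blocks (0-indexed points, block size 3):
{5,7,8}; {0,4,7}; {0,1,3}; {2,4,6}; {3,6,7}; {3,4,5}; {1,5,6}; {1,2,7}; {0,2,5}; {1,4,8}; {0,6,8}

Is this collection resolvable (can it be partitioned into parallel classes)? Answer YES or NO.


v = 9, block size k = 3, number of blocks = 11.
For resolvability, blocks must partition into parallel classes of size v/k = 3.
Total blocks must therefore be a multiple of 3: 11 = 3·3 + 2 ⇒ not divisible ✗.
Resolvable? NO.

NO


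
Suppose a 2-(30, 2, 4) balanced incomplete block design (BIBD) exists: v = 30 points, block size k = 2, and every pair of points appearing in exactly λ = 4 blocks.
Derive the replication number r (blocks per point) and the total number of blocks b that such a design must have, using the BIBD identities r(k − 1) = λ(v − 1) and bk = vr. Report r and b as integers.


Any 2-(v, k, λ) BIBD satisfies two necessary conditions:
  (i)  Each point sits in r blocks, and counting incidences through any fixed point gives r(k − 1) = λ(v − 1), so r = λ(v − 1)/(k − 1).
  (ii) Total incidences bk = vr, so b = vr/k.
Step 1: r = λ(v − 1)/(k − 1) = 4·(30 − 1)/(2 − 1) = 4·29/1 = 116/1 = 116.
Step 2: b = vr/k = 30·116/2 = 3480/2 = 1740.
Check integrality: r = 116 ∈ Z ✓, b = 1740 ∈ Z ✓.
(These identities are necessary conditions: they determine r and b for any design with these parameters, but do not by themselves prove that one exists.)

r = 116, b = 1740.


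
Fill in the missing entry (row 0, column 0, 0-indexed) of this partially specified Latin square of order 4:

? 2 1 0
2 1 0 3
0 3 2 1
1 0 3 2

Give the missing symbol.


Row 0 contains symbols [0, 1, 2] — missing [3].
Column 0 contains symbols [0, 1, 2] — missing [3].
The missing symbol must appear in both missing sets; intersection = [3].
Therefore the hidden value is 3.

Missing value = 3.


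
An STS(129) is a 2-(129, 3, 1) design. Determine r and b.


An STS(v) is a 2-(v, 3, 1) BIBD: block size k = 3, λ = 1.
Replication: r(k − 1) = λ(v − 1) ⇒ r·2 = 129 − 1 = 128 ⇒ r = 64.
Block count: b = v(v − 1)/6 = 129·128/6 = 16512/6 = 2752.

r = 64, b = 2752.


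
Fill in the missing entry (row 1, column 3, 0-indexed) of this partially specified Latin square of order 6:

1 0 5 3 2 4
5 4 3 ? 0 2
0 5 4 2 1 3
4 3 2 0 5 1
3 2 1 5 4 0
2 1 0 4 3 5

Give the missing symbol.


Row 1 contains symbols [0, 2, 3, 4, 5] — missing [1].
Column 3 contains symbols [0, 2, 3, 4, 5] — missing [1].
The missing symbol must appear in both missing sets; intersection = [1].
Therefore the hidden value is 1.

Missing value = 1.


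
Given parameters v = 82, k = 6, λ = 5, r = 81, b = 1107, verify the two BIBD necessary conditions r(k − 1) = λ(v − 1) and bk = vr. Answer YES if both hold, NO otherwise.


Condition (i): r(k − 1) = 81·5 = 405; λ(v − 1) = 5·81 = 405. Match? YES.
Condition (ii): bk = 1107·6 = 6642; vr = 82·81 = 6642. Match? YES.
Both conditions hold? YES.

YES


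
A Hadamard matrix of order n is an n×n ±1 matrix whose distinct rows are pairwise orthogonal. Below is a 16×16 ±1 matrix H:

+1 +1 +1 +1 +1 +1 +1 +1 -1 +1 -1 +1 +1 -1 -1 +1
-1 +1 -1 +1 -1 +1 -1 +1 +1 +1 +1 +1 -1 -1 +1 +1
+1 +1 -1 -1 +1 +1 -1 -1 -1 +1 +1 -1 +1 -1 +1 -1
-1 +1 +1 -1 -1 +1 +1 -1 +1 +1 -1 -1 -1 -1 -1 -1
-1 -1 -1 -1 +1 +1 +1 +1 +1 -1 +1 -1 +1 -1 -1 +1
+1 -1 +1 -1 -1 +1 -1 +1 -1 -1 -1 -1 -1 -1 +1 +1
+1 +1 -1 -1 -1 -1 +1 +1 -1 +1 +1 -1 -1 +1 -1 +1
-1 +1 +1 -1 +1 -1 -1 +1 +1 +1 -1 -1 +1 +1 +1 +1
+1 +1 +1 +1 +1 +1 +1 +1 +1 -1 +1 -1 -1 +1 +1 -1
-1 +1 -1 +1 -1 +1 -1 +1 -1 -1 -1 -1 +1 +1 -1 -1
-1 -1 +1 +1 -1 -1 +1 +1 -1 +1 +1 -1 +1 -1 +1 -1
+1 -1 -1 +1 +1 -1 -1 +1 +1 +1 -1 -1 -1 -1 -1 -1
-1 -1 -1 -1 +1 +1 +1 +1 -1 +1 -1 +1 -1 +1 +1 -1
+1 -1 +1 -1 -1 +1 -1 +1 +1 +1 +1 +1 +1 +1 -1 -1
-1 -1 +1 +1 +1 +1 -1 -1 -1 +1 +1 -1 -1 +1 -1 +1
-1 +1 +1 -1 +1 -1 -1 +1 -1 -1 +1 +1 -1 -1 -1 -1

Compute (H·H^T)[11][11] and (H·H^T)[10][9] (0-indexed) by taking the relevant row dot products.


Row 9 of H: [-1, 1, -1, 1, -1, 1, -1, 1, -1, -1, -1, -1, 1, 1, -1, -1].
Row 10 of H: [-1, -1, 1, 1, -1, -1, 1, 1, -1, 1, 1, -1, 1, -1, 1, -1].
Row 11 of H: [1, -1, -1, 1, 1, -1, -1, 1, 1, 1, -1, -1, -1, -1, -1, -1].
(H·H^T)[11][11] = Σ_j H[11][j]·H[11][j] = (1)² + (-1)² + (-1)² + (1)² + (1)² + (-1)² + (-1)² + (1)² + (1)² + (1)² + (-1)² + (-1)² + (-1)² + (-1)² + (-1)² + (-1)² = 1 + 1 + 1 + 1 + 1 + 1 + 1 + 1 + 1 + 1 + 1 + 1 + 1 + 1 + 1 + 1 = 16.
(H·H^T)[10][9] = Σ_j H[10][j]·H[9][j] = (-1)·(-1) + (-1)·(1) + (1)·(-1) + (1)·(1) + (-1)·(-1) + (-1)·(1) + (1)·(-1) + (1)·(1) + (-1)·(-1) + (1)·(-1) + (1)·(-1) + (-1)·(-1) + (1)·(1) + (-1)·(1) + (1)·(-1) + (-1)·(-1) = 1 + -1 + -1 + 1 + 1 + -1 + -1 + 1 + 1 + -1 + -1 + 1 + 1 + -1 + -1 + 1 = 0.
So rows 10 and 9 are orthogonal; the diagonal entry equals n = 16.

(11,11) entry = 16; (10,9) entry = 0.


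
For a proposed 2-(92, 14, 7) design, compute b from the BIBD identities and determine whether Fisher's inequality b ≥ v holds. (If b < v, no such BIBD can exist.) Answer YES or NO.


r = λ(v − 1)/(k − 1) = 7·91/13 = 49.
b = vr/k = 92·49/14 = 322.
Fisher's inequality: b ≥ v ⇔ 322 ≥ 92? YES.

YES


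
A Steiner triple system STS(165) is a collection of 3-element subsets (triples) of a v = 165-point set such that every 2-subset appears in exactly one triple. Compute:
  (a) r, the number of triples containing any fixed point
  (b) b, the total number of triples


An STS(v) is a 2-(v, 3, 1) BIBD: block size k = 3, λ = 1.
Replication: r(k − 1) = λ(v − 1) ⇒ r·2 = 165 − 1 = 164 ⇒ r = 82.
Block count: b = v(v − 1)/6 = 165·164/6 = 27060/6 = 4510.

r = 82, b = 4510.


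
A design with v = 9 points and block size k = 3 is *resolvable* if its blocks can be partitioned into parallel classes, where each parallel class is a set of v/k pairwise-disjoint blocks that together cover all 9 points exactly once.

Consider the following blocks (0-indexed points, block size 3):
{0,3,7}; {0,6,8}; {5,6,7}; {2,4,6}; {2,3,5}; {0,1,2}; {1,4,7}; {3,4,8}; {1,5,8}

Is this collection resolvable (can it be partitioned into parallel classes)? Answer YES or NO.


v = 9, block size k = 3, number of blocks = 9.
For resolvability, blocks must partition into parallel classes of size v/k = 3.
Total blocks must therefore be a multiple of 3: 9 = 3·3 + 0 ⇒ divisible ✓.
Greedy packing gives 3 candidate class(es). Each should be a full parallel class (size 3, covers all 9 points).
  Class 1 (3 blocks): {0,3,7}; {2,4,6}; {1,5,8}. Points covered: [0, 1, 2, 3, 4, 5, 6, 7, 8].
  Class 2 (3 blocks): {0,6,8}; {2,3,5}; {1,4,7}. Points covered: [0, 1, 2, 3, 4, 5, 6, 7, 8].
  Class 3 (3 blocks): {5,6,7}; {0,1,2}; {3,4,8}. Points covered: [0, 1, 2, 3, 4, 5, 6, 7, 8].
All classes full (size 3)? YES. All classes cover every point? YES.
Resolvable? YES.

YES


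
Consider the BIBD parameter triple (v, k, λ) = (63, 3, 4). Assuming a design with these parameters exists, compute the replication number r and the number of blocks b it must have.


Any 2-(v, k, λ) BIBD satisfies two necessary conditions:
  (i)  Each point sits in r blocks, and counting incidences through any fixed point gives r(k − 1) = λ(v − 1), so r = λ(v − 1)/(k − 1).
  (ii) Total incidences bk = vr, so b = vr/k.
Step 1: r = λ(v − 1)/(k − 1) = 4·(63 − 1)/(3 − 1) = 4·62/2 = 248/2 = 124.
Step 2: b = vr/k = 63·124/3 = 7812/3 = 2604.
Check integrality: r = 124 ∈ Z ✓, b = 2604 ∈ Z ✓.
(These identities are necessary conditions: they determine r and b for any design with these parameters, but do not by themselves prove that one exists.)

r = 124, b = 2604.


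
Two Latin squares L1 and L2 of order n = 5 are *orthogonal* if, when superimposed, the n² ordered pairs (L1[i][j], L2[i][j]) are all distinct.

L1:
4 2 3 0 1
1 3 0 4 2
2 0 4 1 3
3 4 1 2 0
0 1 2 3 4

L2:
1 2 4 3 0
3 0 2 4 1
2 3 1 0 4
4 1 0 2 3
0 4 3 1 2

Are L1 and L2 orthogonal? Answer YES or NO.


Form the n² = 25 superimposed pairs (L1[i][j], L2[i][j]), row by row (rows and columns indexed from 0):
row 0: (4,1) (2,2) (3,4) (0,3) (1,0)
row 1: (1,3) (3,0) (0,2) (4,4) (2,1)
row 2: (2,2) (0,3) (4,1) (1,0) (3,4)
row 3: (3,4) (4,1) (1,0) (2,2) (0,3)
row 4: (0,0) (1,4) (2,3) (3,1) (4,2)
Orthogonality requires all 25 pairs distinct.
But the pair (2,2) repeats: cell (0,1) has L1 = 2, L2 = 2, and cell (2,0) has L1 = 2, L2 = 2.
A repeated pair means some other pair never occurs (only 15 distinct pairs out of 25), so the squares are not orthogonal.
Conclusion: NO.

NO


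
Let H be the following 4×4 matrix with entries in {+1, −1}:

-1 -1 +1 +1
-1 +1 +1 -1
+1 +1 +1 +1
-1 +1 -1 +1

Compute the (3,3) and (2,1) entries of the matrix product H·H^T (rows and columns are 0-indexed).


Row 1 of H: [-1, 1, 1, -1].
Row 2 of H: [1, 1, 1, 1].
Row 3 of H: [-1, 1, -1, 1].
(H·H^T)[3][3] = Σ_j H[3][j]·H[3][j] = (-1)² + (1)² + (-1)² + (1)² = 1 + 1 + 1 + 1 = 4.
(H·H^T)[2][1] = Σ_j H[2][j]·H[1][j] = (1)·(-1) + (1)·(1) + (1)·(1) + (1)·(-1) = -1 + 1 + 1 + -1 = 0.
So rows 2 and 1 are orthogonal; the diagonal entry equals n = 4.

(3,3) entry = 4; (2,1) entry = 0.


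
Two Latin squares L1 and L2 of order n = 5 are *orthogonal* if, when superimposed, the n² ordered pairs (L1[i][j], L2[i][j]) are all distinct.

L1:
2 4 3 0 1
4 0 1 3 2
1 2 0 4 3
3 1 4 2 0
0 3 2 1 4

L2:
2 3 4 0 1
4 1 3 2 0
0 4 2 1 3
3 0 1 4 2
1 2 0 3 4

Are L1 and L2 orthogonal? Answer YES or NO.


Form the n² = 25 superimposed pairs (L1[i][j], L2[i][j]), row by row (rows and columns indexed from 0):
row 0: (2,2) (4,3) (3,4) (0,0) (1,1)
row 1: (4,4) (0,1) (1,3) (3,2) (2,0)
row 2: (1,0) (2,4) (0,2) (4,1) (3,3)
row 3: (3,3) (1,0) (4,1) (2,4) (0,2)
row 4: (0,1) (3,2) (2,0) (1,3) (4,4)
Orthogonality requires all 25 pairs distinct.
But the pair (3,3) repeats: cell (2,4) has L1 = 3, L2 = 3, and cell (3,0) has L1 = 3, L2 = 3.
A repeated pair means some other pair never occurs (only 15 distinct pairs out of 25), so the squares are not orthogonal.
Conclusion: NO.

NO


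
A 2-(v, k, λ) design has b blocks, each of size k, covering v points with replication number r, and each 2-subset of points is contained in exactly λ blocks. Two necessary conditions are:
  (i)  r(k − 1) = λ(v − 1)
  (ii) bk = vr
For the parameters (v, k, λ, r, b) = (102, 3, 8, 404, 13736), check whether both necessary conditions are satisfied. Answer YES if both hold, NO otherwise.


Condition (i): r(k − 1) = 404·2 = 808; λ(v − 1) = 8·101 = 808. Match? YES.
Condition (ii): bk = 13736·3 = 41208; vr = 102·404 = 41208. Match? YES.
Both conditions hold? YES.

YES


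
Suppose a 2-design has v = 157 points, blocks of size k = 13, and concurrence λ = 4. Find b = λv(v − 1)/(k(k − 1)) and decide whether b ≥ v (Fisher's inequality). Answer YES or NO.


r = λ(v − 1)/(k − 1) = 4·156/12 = 52.
b = vr/k = 157·52/13 = 628.
Fisher's inequality: b ≥ v ⇔ 628 ≥ 157? YES.

YES


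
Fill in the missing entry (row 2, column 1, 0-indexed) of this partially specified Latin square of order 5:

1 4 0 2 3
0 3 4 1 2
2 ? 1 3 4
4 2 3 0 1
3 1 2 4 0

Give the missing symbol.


Row 2 contains symbols [1, 2, 3, 4] — missing [0].
Column 1 contains symbols [1, 2, 3, 4] — missing [0].
The missing symbol must appear in both missing sets; intersection = [0].
Therefore the hidden value is 0.

Missing value = 0.


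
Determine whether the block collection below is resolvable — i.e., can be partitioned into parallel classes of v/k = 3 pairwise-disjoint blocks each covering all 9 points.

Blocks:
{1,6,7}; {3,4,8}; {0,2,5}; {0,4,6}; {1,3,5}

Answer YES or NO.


v = 9, block size k = 3, number of blocks = 5.
For resolvability, blocks must partition into parallel classes of size v/k = 3.
Total blocks must therefore be a multiple of 3: 5 = 3·1 + 2 ⇒ not divisible ✗.
Resolvable? NO.

NO


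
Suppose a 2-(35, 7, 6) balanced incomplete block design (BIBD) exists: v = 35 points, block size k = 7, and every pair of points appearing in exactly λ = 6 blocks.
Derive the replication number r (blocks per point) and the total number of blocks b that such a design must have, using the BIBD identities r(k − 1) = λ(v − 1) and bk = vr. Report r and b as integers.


Any 2-(v, k, λ) BIBD satisfies two necessary conditions:
  (i)  Each point sits in r blocks, and counting incidences through any fixed point gives r(k − 1) = λ(v − 1), so r = λ(v − 1)/(k − 1).
  (ii) Total incidences bk = vr, so b = vr/k.
Step 1: r = λ(v − 1)/(k − 1) = 6·(35 − 1)/(7 − 1) = 6·34/6 = 204/6 = 34.
Step 2: b = vr/k = 35·34/7 = 1190/7 = 170.
Check integrality: r = 34 ∈ Z ✓, b = 170 ∈ Z ✓.
(These identities are necessary conditions: they determine r and b for any design with these parameters, but do not by themselves prove that one exists.)

r = 34, b = 170.


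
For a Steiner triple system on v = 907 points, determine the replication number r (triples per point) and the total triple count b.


An STS(v) is a 2-(v, 3, 1) BIBD: block size k = 3, λ = 1.
Replication: r(k − 1) = λ(v − 1) ⇒ r·2 = 907 − 1 = 906 ⇒ r = 453.
Block count: b = v(v − 1)/6 = 907·906/6 = 821742/6 = 136957.

r = 453, b = 136957.


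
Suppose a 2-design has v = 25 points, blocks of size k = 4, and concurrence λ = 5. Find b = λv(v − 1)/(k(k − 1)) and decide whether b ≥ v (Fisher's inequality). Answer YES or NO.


r = λ(v − 1)/(k − 1) = 5·24/3 = 40.
b = vr/k = 25·40/4 = 250.
Fisher's inequality: b ≥ v ⇔ 250 ≥ 25? YES.

YES


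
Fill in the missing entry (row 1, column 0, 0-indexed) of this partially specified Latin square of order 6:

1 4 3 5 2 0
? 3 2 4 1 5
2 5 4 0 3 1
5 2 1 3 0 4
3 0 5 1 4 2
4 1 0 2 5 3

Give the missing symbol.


Row 1 contains symbols [1, 2, 3, 4, 5] — missing [0].
Column 0 contains symbols [1, 2, 3, 4, 5] — missing [0].
The missing symbol must appear in both missing sets; intersection = [0].
Therefore the hidden value is 0.

Missing value = 0.


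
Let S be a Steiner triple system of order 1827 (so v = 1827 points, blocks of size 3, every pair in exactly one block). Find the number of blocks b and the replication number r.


An STS(v) is a 2-(v, 3, 1) BIBD: block size k = 3, λ = 1.
Replication: r(k − 1) = λ(v − 1) ⇒ r·2 = 1827 − 1 = 1826 ⇒ r = 913.
Block count: b = v(v − 1)/6 = 1827·1826/6 = 3336102/6 = 556017.

r = 913, b = 556017.


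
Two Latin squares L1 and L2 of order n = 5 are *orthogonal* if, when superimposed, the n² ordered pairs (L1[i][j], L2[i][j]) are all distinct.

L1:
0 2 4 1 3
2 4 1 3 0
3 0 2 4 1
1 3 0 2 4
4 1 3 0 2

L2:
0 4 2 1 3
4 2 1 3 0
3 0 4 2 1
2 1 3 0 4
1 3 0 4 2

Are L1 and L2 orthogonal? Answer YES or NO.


Form the n² = 25 superimposed pairs (L1[i][j], L2[i][j]), row by row (rows and columns indexed from 0):
row 0: (0,0) (2,4) (4,2) (1,1) (3,3)
row 1: (2,4) (4,2) (1,1) (3,3) (0,0)
row 2: (3,3) (0,0) (2,4) (4,2) (1,1)
row 3: (1,2) (3,1) (0,3) (2,0) (4,4)
row 4: (4,1) (1,3) (3,0) (0,4) (2,2)
Orthogonality requires all 25 pairs distinct.
But the pair (2,4) repeats: cell (0,1) has L1 = 2, L2 = 4, and cell (1,0) has L1 = 2, L2 = 4.
A repeated pair means some other pair never occurs (only 15 distinct pairs out of 25), so the squares are not orthogonal.
Conclusion: NO.

NO


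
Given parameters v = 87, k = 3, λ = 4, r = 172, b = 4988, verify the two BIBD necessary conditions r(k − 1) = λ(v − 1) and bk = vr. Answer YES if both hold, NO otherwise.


Condition (i): r(k − 1) = 172·2 = 344; λ(v − 1) = 4·86 = 344. Match? YES.
Condition (ii): bk = 4988·3 = 14964; vr = 87·172 = 14964. Match? YES.
Both conditions hold? YES.

YES


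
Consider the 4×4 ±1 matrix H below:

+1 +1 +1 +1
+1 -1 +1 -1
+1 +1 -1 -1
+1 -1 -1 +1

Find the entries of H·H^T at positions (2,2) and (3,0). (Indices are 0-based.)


Row 0 of H: [1, 1, 1, 1].
Row 2 of H: [1, 1, -1, -1].
Row 3 of H: [1, -1, -1, 1].
(H·H^T)[2][2] = Σ_j H[2][j]·H[2][j] = (1)² + (1)² + (-1)² + (-1)² = 1 + 1 + 1 + 1 = 4.
(H·H^T)[3][0] = Σ_j H[3][j]·H[0][j] = (1)·(1) + (-1)·(1) + (-1)·(1) + (1)·(1) = 1 + -1 + -1 + 1 = 0.
So rows 3 and 0 are orthogonal; the diagonal entry equals n = 4.

(2,2) entry = 4; (3,0) entry = 0.


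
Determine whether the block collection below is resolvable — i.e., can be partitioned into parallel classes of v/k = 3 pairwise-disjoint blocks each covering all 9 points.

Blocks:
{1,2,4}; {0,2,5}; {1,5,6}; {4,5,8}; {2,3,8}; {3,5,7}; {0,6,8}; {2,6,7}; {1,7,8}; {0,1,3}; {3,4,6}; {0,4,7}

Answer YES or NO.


v = 9, block size k = 3, number of blocks = 12.
For resolvability, blocks must partition into parallel classes of size v/k = 3.
Total blocks must therefore be a multiple of 3: 12 = 3·4 + 0 ⇒ divisible ✓.
Greedy packing gives 4 candidate class(es). Each should be a full parallel class (size 3, covers all 9 points).
  Class 1 (3 blocks): {1,2,4}; {3,5,7}; {0,6,8}. Points covered: [0, 1, 2, 3, 4, 5, 6, 7, 8].
  Class 2 (3 blocks): {0,2,5}; {1,7,8}; {3,4,6}. Points covered: [0, 1, 2, 3, 4, 5, 6, 7, 8].
  Class 3 (3 blocks): {1,5,6}; {2,3,8}; {0,4,7}. Points covered: [0, 1, 2, 3, 4, 5, 6, 7, 8].
  Class 4 (3 blocks): {4,5,8}; {2,6,7}; {0,1,3}. Points covered: [0, 1, 2, 3, 4, 5, 6, 7, 8].
All classes full (size 3)? YES. All classes cover every point? YES.
Resolvable? YES.

YES


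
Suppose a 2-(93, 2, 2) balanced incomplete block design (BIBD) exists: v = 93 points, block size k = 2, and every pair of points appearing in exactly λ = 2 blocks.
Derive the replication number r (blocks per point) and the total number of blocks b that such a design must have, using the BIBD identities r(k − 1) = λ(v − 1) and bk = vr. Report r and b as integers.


Any 2-(v, k, λ) BIBD satisfies two necessary conditions:
  (i)  Each point sits in r blocks, and counting incidences through any fixed point gives r(k − 1) = λ(v − 1), so r = λ(v − 1)/(k − 1).
  (ii) Total incidences bk = vr, so b = vr/k.
Step 1: r = λ(v − 1)/(k − 1) = 2·(93 − 1)/(2 − 1) = 2·92/1 = 184/1 = 184.
Step 2: b = vr/k = 93·184/2 = 17112/2 = 8556.
Check integrality: r = 184 ∈ Z ✓, b = 8556 ∈ Z ✓.
(These identities are necessary conditions: they determine r and b for any design with these parameters, but do not by themselves prove that one exists.)

r = 184, b = 8556.


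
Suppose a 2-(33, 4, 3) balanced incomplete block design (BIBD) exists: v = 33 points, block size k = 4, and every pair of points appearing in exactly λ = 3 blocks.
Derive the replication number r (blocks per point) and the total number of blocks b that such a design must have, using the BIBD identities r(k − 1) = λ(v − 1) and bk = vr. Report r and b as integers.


Any 2-(v, k, λ) BIBD satisfies two necessary conditions:
  (i)  Each point sits in r blocks, and counting incidences through any fixed point gives r(k − 1) = λ(v − 1), so r = λ(v − 1)/(k − 1).
  (ii) Total incidences bk = vr, so b = vr/k.
Step 1: r = λ(v − 1)/(k − 1) = 3·(33 − 1)/(4 − 1) = 3·32/3 = 96/3 = 32.
Step 2: b = vr/k = 33·32/4 = 1056/4 = 264.
Check integrality: r = 32 ∈ Z ✓, b = 264 ∈ Z ✓.
(These identities are necessary conditions: they determine r and b for any design with these parameters, but do not by themselves prove that one exists.)

r = 32, b = 264.


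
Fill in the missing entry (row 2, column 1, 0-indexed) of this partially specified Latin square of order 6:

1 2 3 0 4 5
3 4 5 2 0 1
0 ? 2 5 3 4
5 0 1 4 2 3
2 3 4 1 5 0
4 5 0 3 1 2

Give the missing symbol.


Row 2 contains symbols [0, 2, 3, 4, 5] — missing [1].
Column 1 contains symbols [0, 2, 3, 4, 5] — missing [1].
The missing symbol must appear in both missing sets; intersection = [1].
Therefore the hidden value is 1.

Missing value = 1.


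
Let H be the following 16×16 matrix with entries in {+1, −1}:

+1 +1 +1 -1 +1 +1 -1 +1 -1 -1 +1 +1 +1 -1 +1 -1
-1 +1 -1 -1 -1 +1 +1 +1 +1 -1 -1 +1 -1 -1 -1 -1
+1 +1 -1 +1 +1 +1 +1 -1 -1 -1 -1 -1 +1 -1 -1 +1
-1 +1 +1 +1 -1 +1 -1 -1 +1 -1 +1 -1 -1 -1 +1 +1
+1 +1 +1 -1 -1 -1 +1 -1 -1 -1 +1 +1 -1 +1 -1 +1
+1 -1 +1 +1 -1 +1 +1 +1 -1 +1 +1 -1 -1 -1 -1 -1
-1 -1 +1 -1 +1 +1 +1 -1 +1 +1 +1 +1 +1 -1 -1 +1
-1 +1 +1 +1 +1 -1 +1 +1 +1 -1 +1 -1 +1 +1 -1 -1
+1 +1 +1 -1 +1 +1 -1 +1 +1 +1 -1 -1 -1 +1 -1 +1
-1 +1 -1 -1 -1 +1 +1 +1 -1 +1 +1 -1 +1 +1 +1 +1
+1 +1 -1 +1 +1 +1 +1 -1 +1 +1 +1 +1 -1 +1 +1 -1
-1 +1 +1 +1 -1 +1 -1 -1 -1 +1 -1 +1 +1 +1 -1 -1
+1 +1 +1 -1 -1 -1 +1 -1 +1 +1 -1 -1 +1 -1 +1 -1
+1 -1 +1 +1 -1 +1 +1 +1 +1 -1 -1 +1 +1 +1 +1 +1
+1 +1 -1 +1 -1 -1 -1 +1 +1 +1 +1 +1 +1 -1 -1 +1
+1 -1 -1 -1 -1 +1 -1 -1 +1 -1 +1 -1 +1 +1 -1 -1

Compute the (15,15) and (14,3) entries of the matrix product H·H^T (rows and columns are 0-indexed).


Row 3 of H: [-1, 1, 1, 1, -1, 1, -1, -1, 1, -1, 1, -1, -1, -1, 1, 1].
Row 14 of H: [1, 1, -1, 1, -1, -1, -1, 1, 1, 1, 1, 1, 1, -1, -1, 1].
Row 15 of H: [1, -1, -1, -1, -1, 1, -1, -1, 1, -1, 1, -1, 1, 1, -1, -1].
(H·H^T)[15][15] = Σ_j H[15][j]·H[15][j] = (1)² + (-1)² + (-1)² + (-1)² + (-1)² + (1)² + (-1)² + (-1)² + (1)² + (-1)² + (1)² + (-1)² + (1)² + (1)² + (-1)² + (-1)² = 1 + 1 + 1 + 1 + 1 + 1 + 1 + 1 + 1 + 1 + 1 + 1 + 1 + 1 + 1 + 1 = 16.
(H·H^T)[14][3] = Σ_j H[14][j]·H[3][j] = (1)·(-1) + (1)·(1) + (-1)·(1) + (1)·(1) + (-1)·(-1) + (-1)·(1) + (-1)·(-1) + (1)·(-1) + (1)·(1) + (1)·(-1) + (1)·(1) + (1)·(-1) + (1)·(-1) + (-1)·(-1) + (-1)·(1) + (1)·(1) = -1 + 1 + -1 + 1 + 1 + -1 + 1 + -1 + 1 + -1 + 1 + -1 + -1 + 1 + -1 + 1 = 0.
So rows 14 and 3 are orthogonal; the diagonal entry equals n = 16.

(15,15) entry = 16; (14,3) entry = 0.


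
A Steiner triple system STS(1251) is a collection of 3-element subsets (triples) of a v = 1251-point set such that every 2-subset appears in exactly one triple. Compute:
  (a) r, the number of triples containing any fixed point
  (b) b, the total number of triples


An STS(v) is a 2-(v, 3, 1) BIBD: block size k = 3, λ = 1.
Replication: r(k − 1) = λ(v − 1) ⇒ r·2 = 1251 − 1 = 1250 ⇒ r = 625.
Block count: b = v(v − 1)/6 = 1251·1250/6 = 1563750/6 = 260625.
(Check via bk = vr: 260625·3 = 781875 = 1251·625 = 781875 ✓.)

r = 625, b = 260625.


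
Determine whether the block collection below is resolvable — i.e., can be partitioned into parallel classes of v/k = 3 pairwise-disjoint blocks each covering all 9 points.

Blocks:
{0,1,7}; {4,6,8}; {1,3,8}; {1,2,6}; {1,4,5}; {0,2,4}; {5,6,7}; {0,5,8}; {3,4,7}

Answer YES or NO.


v = 9, block size k = 3, number of blocks = 9.
For resolvability, blocks must partition into parallel classes of size v/k = 3.
Total blocks must therefore be a multiple of 3: 9 = 3·3 + 0 ⇒ divisible ✓.
Consider block {0,1,7}. The only other block(s) in the collection disjoint from it are {4,6,8} — just 1 block(s). Any parallel class containing {0,1,7} would need 2 other blocks each disjoint from it, so no parallel class of size 3 can contain {0,1,7}.
Since every block must belong to some parallel class in a resolution, the collection cannot be partitioned into parallel classes.
Resolvable? NO.

NO


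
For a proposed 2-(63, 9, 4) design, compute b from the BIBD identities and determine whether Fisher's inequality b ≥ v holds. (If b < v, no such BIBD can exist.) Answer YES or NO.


r = λ(v − 1)/(k − 1) = 4·62/8 = 31.
b = vr/k = 63·31/9 = 217.
Fisher's inequality: b ≥ v ⇔ 217 ≥ 63? YES.

YES


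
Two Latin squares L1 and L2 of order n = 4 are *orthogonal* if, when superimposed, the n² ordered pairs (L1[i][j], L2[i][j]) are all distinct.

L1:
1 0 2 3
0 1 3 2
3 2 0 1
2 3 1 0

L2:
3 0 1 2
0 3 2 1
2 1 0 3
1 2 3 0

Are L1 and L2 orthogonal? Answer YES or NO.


Form the n² = 16 superimposed pairs (L1[i][j], L2[i][j]), row by row (rows and columns indexed from 0):
row 0: (1,3) (0,0) (2,1) (3,2)
row 1: (0,0) (1,3) (3,2) (2,1)
row 2: (3,2) (2,1) (0,0) (1,3)
row 3: (2,1) (3,2) (1,3) (0,0)
Orthogonality requires all 16 pairs distinct.
But the pair (0,0) repeats: cell (0,1) has L1 = 0, L2 = 0, and cell (1,0) has L1 = 0, L2 = 0.
A repeated pair means some other pair never occurs (only 4 distinct pairs out of 16), so the squares are not orthogonal.
Conclusion: NO.

NO


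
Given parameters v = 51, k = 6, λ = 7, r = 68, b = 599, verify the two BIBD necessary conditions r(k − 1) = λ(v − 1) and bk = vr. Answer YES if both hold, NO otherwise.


Condition (i): r(k − 1) = 68·5 = 340; λ(v − 1) = 7·50 = 350. Match? NO.
Condition (ii): bk = 599·6 = 3594; vr = 51·68 = 3468. Match? NO.
Both conditions hold? NO.

NO


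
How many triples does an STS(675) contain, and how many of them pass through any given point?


An STS(v) is a 2-(v, 3, 1) BIBD: block size k = 3, λ = 1.
Replication: r(k − 1) = λ(v − 1) ⇒ r·2 = 675 − 1 = 674 ⇒ r = 337.
Block count: b = v(v − 1)/6 = 675·674/6 = 454950/6 = 75825.
(Check via bk = vr: 75825·3 = 227475 = 675·337 = 227475 ✓.)

r = 337, b = 75825.


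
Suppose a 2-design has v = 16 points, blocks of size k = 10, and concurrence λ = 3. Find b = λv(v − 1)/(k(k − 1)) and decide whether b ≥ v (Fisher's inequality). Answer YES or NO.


r = λ(v − 1)/(k − 1) = 3·15/9 = 5.
b = vr/k = 16·5/10 = 8.
Fisher's inequality: b ≥ v ⇔ 8 ≥ 16? NO.

NO


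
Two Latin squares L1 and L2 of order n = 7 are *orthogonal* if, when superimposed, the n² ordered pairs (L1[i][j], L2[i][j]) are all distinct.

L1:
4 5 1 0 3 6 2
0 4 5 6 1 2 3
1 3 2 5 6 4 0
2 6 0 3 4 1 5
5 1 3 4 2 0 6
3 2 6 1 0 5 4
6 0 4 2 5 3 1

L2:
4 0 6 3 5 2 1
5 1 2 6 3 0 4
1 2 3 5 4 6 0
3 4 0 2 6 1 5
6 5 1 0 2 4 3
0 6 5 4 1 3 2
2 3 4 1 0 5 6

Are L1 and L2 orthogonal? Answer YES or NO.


Form the n² = 49 superimposed pairs (L1[i][j], L2[i][j]), row by row (rows and columns indexed from 0):
row 0: (4,4) (5,0) (1,6) (0,3) (3,5) (6,2) (2,1)
row 1: (0,5) (4,1) (5,2) (6,6) (1,3) (2,0) (3,4)
row 2: (1,1) (3,2) (2,3) (5,5) (6,4) (4,6) (0,0)
row 3: (2,3) (6,4) (0,0) (3,2) (4,6) (1,1) (5,5)
row 4: (5,6) (1,5) (3,1) (4,0) (2,2) (0,4) (6,3)
row 5: (3,0) (2,6) (6,5) (1,4) (0,1) (5,3) (4,2)
row 6: (6,2) (0,3) (4,4) (2,1) (5,0) (3,5) (1,6)
Orthogonality requires all 49 pairs distinct.
But the pair (2,3) repeats: cell (2,2) has L1 = 2, L2 = 3, and cell (3,0) has L1 = 2, L2 = 3.
A repeated pair means some other pair never occurs (only 35 distinct pairs out of 49), so the squares are not orthogonal.
Conclusion: NO.

NO


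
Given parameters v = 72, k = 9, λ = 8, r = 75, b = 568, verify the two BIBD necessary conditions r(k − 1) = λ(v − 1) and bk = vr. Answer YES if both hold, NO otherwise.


Condition (i): r(k − 1) = 75·8 = 600; λ(v − 1) = 8·71 = 568. Match? NO.
Condition (ii): bk = 568·9 = 5112; vr = 72·75 = 5400. Match? NO.
Both conditions hold? NO.

NO


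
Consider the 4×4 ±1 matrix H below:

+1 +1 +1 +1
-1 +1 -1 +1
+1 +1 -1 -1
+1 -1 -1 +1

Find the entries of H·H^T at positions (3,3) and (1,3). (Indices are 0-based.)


Row 1 of H: [-1, 1, -1, 1].
Row 3 of H: [1, -1, -1, 1].
(H·H^T)[3][3] = Σ_j H[3][j]·H[3][j] = (1)² + (-1)² + (-1)² + (1)² = 1 + 1 + 1 + 1 = 4.
(H·H^T)[1][3] = Σ_j H[1][j]·H[3][j] = (-1)·(1) + (1)·(-1) + (-1)·(-1) + (1)·(1) = -1 + -1 + 1 + 1 = 0.
So rows 1 and 3 are orthogonal; the diagonal entry equals n = 4.

(3,3) entry = 4; (1,3) entry = 0.


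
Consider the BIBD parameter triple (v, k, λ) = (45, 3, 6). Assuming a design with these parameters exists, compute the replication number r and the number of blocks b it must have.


Any 2-(v, k, λ) BIBD satisfies two necessary conditions:
  (i)  Each point sits in r blocks, and counting incidences through any fixed point gives r(k − 1) = λ(v − 1), so r = λ(v − 1)/(k − 1).
  (ii) Total incidences bk = vr, so b = vr/k.
Step 1: r = λ(v − 1)/(k − 1) = 6·(45 − 1)/(3 − 1) = 6·44/2 = 264/2 = 132.
Step 2: b = vr/k = 45·132/3 = 5940/3 = 1980.
Check integrality: r = 132 ∈ Z ✓, b = 1980 ∈ Z ✓.
(These identities are necessary conditions: they determine r and b for any design with these parameters, but do not by themselves prove that one exists.)

r = 132, b = 1980.


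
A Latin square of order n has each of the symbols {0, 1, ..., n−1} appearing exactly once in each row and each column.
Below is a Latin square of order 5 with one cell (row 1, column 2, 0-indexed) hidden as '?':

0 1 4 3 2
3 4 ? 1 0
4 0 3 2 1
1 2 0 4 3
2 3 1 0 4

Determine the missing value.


Row 1 contains symbols [0, 1, 3, 4] — missing [2].
Column 2 contains symbols [0, 1, 3, 4] — missing [2].
The missing symbol must appear in both missing sets; intersection = [2].
Therefore the hidden value is 2.

Missing value = 2.


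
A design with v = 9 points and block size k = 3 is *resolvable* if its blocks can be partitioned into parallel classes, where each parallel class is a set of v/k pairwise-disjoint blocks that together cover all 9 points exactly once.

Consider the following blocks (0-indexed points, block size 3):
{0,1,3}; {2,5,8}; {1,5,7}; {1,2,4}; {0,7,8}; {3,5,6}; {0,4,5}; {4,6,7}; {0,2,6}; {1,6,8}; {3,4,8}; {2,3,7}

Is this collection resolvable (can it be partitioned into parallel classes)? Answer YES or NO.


v = 9, block size k = 3, number of blocks = 12.
For resolvability, blocks must partition into parallel classes of size v/k = 3.
Total blocks must therefore be a multiple of 3: 12 = 3·4 + 0 ⇒ divisible ✓.
Greedy packing gives 4 candidate class(es). Each should be a full parallel class (size 3, covers all 9 points).
  Class 1 (3 blocks): {0,1,3}; {2,5,8}; {4,6,7}. Points covered: [0, 1, 2, 3, 4, 5, 6, 7, 8].
  Class 2 (3 blocks): {1,5,7}; {0,2,6}; {3,4,8}. Points covered: [0, 1, 2, 3, 4, 5, 6, 7, 8].
  Class 3 (3 blocks): {1,2,4}; {0,7,8}; {3,5,6}. Points covered: [0, 1, 2, 3, 4, 5, 6, 7, 8].
  Class 4 (3 blocks): {0,4,5}; {1,6,8}; {2,3,7}. Points covered: [0, 1, 2, 3, 4, 5, 6, 7, 8].
All classes full (size 3)? YES. All classes cover every point? YES.
Resolvable? YES.

YES


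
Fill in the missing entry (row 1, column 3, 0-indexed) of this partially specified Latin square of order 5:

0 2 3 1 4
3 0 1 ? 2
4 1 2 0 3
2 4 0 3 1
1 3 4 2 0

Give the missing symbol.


Row 1 contains symbols [0, 1, 2, 3] — missing [4].
Column 3 contains symbols [0, 1, 2, 3] — missing [4].
The missing symbol must appear in both missing sets; intersection = [4].
Therefore the hidden value is 4.

Missing value = 4.


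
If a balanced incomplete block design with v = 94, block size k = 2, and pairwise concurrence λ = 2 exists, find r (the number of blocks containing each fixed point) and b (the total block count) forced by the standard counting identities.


Any 2-(v, k, λ) BIBD satisfies two necessary conditions:
  (i)  Each point sits in r blocks, and counting incidences through any fixed point gives r(k − 1) = λ(v − 1), so r = λ(v − 1)/(k − 1).
  (ii) Total incidences bk = vr, so b = vr/k.
Step 1: r = λ(v − 1)/(k − 1) = 2·(94 − 1)/(2 − 1) = 2·93/1 = 186/1 = 186.
Step 2: b = vr/k = 94·186/2 = 17484/2 = 8742.
Check integrality: r = 186 ∈ Z ✓, b = 8742 ∈ Z ✓.
(These identities are necessary conditions: they determine r and b for any design with these parameters, but do not by themselves prove that one exists.)

r = 186, b = 8742.


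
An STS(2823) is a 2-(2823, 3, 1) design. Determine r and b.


An STS(v) is a 2-(v, 3, 1) BIBD: block size k = 3, λ = 1.
Replication: r(k − 1) = λ(v − 1) ⇒ r·2 = 2823 − 1 = 2822 ⇒ r = 1411.
Block count: bk = vr ⇒ b·3 = 2823·1411 = 3983253 ⇒ b = 1327751.
(Check via b = v(v − 1)/6 = 2823·2822/6 = 7966506/6 = 1327751.)

r = 1411, b = 1327751.


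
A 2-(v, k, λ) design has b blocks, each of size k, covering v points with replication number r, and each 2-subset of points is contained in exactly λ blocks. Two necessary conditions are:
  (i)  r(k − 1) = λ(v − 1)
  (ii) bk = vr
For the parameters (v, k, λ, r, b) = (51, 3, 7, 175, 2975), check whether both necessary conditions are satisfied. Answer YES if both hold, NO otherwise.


Condition (i): r(k − 1) = 175·2 = 350; λ(v − 1) = 7·50 = 350. Match? YES.
Condition (ii): bk = 2975·3 = 8925; vr = 51·175 = 8925. Match? YES.
Both conditions hold? YES.

YES


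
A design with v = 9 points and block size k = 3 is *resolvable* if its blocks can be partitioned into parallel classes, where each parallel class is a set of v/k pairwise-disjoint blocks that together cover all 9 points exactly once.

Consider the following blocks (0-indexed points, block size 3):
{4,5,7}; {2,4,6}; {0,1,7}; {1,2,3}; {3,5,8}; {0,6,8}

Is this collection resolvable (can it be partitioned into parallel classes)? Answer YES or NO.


v = 9, block size k = 3, number of blocks = 6.
For resolvability, blocks must partition into parallel classes of size v/k = 3.
Total blocks must therefore be a multiple of 3: 6 = 3·2 + 0 ⇒ divisible ✓.
Greedy packing gives 2 candidate class(es). Each should be a full parallel class (size 3, covers all 9 points).
  Class 1 (3 blocks): {4,5,7}; {1,2,3}; {0,6,8}. Points covered: [0, 1, 2, 3, 4, 5, 6, 7, 8].
  Class 2 (3 blocks): {2,4,6}; {0,1,7}; {3,5,8}. Points covered: [0, 1, 2, 3, 4, 5, 6, 7, 8].
All classes full (size 3)? YES. All classes cover every point? YES.
Resolvable? YES.

YES


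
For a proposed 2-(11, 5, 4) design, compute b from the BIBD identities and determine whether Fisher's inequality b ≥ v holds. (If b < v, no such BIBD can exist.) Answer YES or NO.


b = λv(v − 1)/(k(k − 1)) = 4·11·10/(5·4) = 440/20 = 22.
Compare with v = 11: b ≥ v, so Fisher's inequality holds.

YES


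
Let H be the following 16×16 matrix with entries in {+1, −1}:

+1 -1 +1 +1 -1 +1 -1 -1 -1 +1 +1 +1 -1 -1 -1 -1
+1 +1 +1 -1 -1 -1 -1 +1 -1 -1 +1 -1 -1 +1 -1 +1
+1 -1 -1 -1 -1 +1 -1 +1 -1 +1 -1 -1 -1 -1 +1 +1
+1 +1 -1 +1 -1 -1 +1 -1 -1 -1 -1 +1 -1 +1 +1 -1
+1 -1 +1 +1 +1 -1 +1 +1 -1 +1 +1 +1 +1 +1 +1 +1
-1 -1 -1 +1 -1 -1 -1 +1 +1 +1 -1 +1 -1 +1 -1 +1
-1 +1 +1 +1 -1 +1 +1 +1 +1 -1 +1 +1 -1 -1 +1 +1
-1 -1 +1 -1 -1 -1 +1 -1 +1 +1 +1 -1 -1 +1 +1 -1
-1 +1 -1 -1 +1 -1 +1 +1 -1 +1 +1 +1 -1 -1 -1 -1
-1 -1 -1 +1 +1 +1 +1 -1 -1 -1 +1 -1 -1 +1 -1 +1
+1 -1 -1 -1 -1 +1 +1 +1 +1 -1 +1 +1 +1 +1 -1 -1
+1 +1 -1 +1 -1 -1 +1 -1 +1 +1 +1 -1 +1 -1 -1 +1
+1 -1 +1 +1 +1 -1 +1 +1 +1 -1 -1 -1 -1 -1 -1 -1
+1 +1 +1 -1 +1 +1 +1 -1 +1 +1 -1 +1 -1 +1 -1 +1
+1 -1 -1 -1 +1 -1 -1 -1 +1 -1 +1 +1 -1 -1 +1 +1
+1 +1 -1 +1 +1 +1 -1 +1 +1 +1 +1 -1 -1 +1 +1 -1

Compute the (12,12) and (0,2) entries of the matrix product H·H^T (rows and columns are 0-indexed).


Row 0 of H: [1, -1, 1, 1, -1, 1, -1, -1, -1, 1, 1, 1, -1, -1, -1, -1].
Row 2 of H: [1, -1, -1, -1, -1, 1, -1, 1, -1, 1, -1, -1, -1, -1, 1, 1].
Row 12 of H: [1, -1, 1, 1, 1, -1, 1, 1, 1, -1, -1, -1, -1, -1, -1, -1].
(H·H^T)[12][12] = Σ_j H[12][j]·H[12][j] = (1)² + (-1)² + (1)² + (1)² + (1)² + (-1)² + (1)² + (1)² + (1)² + (-1)² + (-1)² + (-1)² + (-1)² + (-1)² + (-1)² + (-1)² = 1 + 1 + 1 + 1 + 1 + 1 + 1 + 1 + 1 + 1 + 1 + 1 + 1 + 1 + 1 + 1 = 16.
(H·H^T)[0][2] = Σ_j H[0][j]·H[2][j] = (1)·(1) + (-1)·(-1) + (1)·(-1) + (1)·(-1) + (-1)·(-1) + (1)·(1) + (-1)·(-1) + (-1)·(1) + (-1)·(-1) + (1)·(1) + (1)·(-1) + (1)·(-1) + (-1)·(-1) + (-1)·(-1) + (-1)·(1) + (-1)·(1) = 1 + 1 + -1 + -1 + 1 + 1 + 1 + -1 + 1 + 1 + -1 + -1 + 1 + 1 + -1 + -1 = 2.
Rows 0 and 2 are not orthogonal (dot product = 2 ≠ 0), so H is not a Hadamard matrix.

(12,12) entry = 16; (0,2) entry = 2.


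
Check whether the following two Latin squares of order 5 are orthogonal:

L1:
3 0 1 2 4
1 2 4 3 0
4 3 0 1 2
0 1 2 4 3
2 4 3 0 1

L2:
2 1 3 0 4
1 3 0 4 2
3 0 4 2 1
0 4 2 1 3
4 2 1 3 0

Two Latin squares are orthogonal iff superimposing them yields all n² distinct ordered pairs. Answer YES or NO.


Form the n² = 25 superimposed pairs (L1[i][j], L2[i][j]), row by row (rows and columns indexed from 0):
row 0: (3,2) (0,1) (1,3) (2,0) (4,4)
row 1: (1,1) (2,3) (4,0) (3,4) (0,2)
row 2: (4,3) (3,0) (0,4) (1,2) (2,1)
row 3: (0,0) (1,4) (2,2) (4,1) (3,3)
row 4: (2,4) (4,2) (3,1) (0,3) (1,0)
Orthogonality requires all 25 pairs distinct.
Check by first coordinate: for each symbol s of L1, list the L2 entries in the n cells where L1 = s; they must all differ.
  L1 = 0: L2 entries (in reading order) 1, 2, 4, 0, 3 — all 5 distinct ✓
  L1 = 1: L2 entries (in reading order) 3, 1, 2, 4, 0 — all 5 distinct ✓
  L1 = 2: L2 entries (in reading order) 0, 3, 1, 2, 4 — all 5 distinct ✓
  L1 = 3: L2 entries (in reading order) 2, 4, 0, 3, 1 — all 5 distinct ✓
  L1 = 4: L2 entries (in reading order) 4, 0, 3, 1, 2 — all 5 distinct ✓
Every symbol of L1 meets every symbol of L2 exactly once, so all 25 pairs are distinct (25 of 25).
Conclusion: YES.

YES


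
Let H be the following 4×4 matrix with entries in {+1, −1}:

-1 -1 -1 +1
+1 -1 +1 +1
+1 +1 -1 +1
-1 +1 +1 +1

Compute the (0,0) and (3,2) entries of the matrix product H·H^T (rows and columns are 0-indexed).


Row 0 of H: [-1, -1, -1, 1].
Row 2 of H: [1, 1, -1, 1].
Row 3 of H: [-1, 1, 1, 1].
(H·H^T)[0][0] = Σ_j H[0][j]·H[0][j] = (-1)² + (-1)² + (-1)² + (1)² = 1 + 1 + 1 + 1 = 4.
(H·H^T)[3][2] = Σ_j H[3][j]·H[2][j] = (-1)·(1) + (1)·(1) + (1)·(-1) + (1)·(1) = -1 + 1 + -1 + 1 = 0.
So rows 3 and 2 are orthogonal; the diagonal entry equals n = 4.

(0,0) entry = 4; (3,2) entry = 0.


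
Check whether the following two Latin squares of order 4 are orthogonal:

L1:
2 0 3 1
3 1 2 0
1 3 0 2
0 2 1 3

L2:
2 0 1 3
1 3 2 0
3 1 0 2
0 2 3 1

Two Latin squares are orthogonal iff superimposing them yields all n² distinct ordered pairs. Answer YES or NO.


Form the n² = 16 superimposed pairs (L1[i][j], L2[i][j]), row by row (rows and columns indexed from 0):
row 0: (2,2) (0,0) (3,1) (1,3)
row 1: (3,1) (1,3) (2,2) (0,0)
row 2: (1,3) (3,1) (0,0) (2,2)
row 3: (0,0) (2,2) (1,3) (3,1)
Orthogonality requires all 16 pairs distinct.
But the pair (3,1) repeats: cell (0,2) has L1 = 3, L2 = 1, and cell (1,0) has L1 = 3, L2 = 1.
A repeated pair means some other pair never occurs (only 4 distinct pairs out of 16), so the squares are not orthogonal.
Conclusion: NO.

NO


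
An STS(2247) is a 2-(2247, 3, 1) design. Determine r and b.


An STS(v) is a 2-(v, 3, 1) BIBD: block size k = 3, λ = 1.
Replication: r(k − 1) = λ(v − 1) ⇒ r·2 = 2247 − 1 = 2246 ⇒ r = 1123.
Block count: bk = vr ⇒ b·3 = 2247·1123 = 2523381 ⇒ b = 841127.
(Check via b = v(v − 1)/6 = 2247·2246/6 = 5046762/6 = 841127.)

r = 1123, b = 841127.


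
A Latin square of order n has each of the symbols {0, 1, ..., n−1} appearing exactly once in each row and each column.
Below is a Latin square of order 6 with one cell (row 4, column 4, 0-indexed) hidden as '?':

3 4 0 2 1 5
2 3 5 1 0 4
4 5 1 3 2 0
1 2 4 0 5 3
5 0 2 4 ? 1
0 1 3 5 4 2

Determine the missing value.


Row 4 contains symbols [0, 1, 2, 4, 5] — missing [3].
Column 4 contains symbols [0, 1, 2, 4, 5] — missing [3].
The missing symbol must appear in both missing sets; intersection = [3].
Therefore the hidden value is 3.

Missing value = 3.
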